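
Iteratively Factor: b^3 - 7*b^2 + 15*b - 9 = (b - 3)*(b^2 - 4*b + 3) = (b - 3)*(b - 1)*(b - 3)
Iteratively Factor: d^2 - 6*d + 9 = (d - 3)*(d - 3)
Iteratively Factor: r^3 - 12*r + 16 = (r + 4)*(r^2 - 4*r + 4) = (r - 2)*(r + 4)*(r - 2)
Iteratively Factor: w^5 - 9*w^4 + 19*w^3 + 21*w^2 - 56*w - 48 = (w + 1)*(w^4 - 10*w^3 + 29*w^2 - 8*w - 48) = (w + 1)^2*(w^3 - 11*w^2 + 40*w - 48) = (w - 4)*(w + 1)^2*(w^2 - 7*w + 12) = (w - 4)*(w - 3)*(w + 1)^2*(w - 4)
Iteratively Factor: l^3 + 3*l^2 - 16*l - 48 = (l - 4)*(l^2 + 7*l + 12) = (l - 4)*(l + 3)*(l + 4)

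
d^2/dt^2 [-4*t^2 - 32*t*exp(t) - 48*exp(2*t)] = -32*t*exp(t) - 192*exp(2*t) - 64*exp(t) - 8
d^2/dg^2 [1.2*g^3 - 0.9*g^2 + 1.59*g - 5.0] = 7.2*g - 1.8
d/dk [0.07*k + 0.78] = 0.0700000000000000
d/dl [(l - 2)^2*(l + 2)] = (l - 2)*(3*l + 2)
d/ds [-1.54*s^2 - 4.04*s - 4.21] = -3.08*s - 4.04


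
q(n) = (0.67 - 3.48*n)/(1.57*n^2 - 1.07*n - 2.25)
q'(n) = (0.67 - 3.48*n)*(1.07 - 3.14*n)/(1.57*n^2 - 1.07*n - 2.25)^2 - 3.48/(1.57*n^2 - 1.07*n - 2.25) = (5.4636*n^2 - 2.1038*n + 8.5469)/(2.4649*n^4 - 3.3598*n^3 - 5.9201*n^2 + 4.815*n + 5.0625)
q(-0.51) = -1.89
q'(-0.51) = 6.57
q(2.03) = -3.12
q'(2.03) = 6.39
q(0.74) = 0.87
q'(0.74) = 2.10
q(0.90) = 1.27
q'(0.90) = 2.94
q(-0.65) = -3.29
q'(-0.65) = 15.39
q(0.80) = 1.01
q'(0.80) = 2.35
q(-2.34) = 1.00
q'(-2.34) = 0.55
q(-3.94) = 0.55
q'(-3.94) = 0.15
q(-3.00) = 0.74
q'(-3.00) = 0.28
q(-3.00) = 0.74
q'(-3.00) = 0.28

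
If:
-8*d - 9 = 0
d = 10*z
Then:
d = -9/8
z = -9/80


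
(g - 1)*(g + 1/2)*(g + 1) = g^3 + g^2/2 - g - 1/2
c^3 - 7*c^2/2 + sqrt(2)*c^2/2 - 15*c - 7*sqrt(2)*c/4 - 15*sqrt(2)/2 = (c - 6)*(c + 5/2)*(c + sqrt(2)/2)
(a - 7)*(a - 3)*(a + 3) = a^3 - 7*a^2 - 9*a + 63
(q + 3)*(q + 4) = q^2 + 7*q + 12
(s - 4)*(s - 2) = s^2 - 6*s + 8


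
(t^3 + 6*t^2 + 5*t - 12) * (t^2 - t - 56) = t^5 + 5*t^4 - 57*t^3 - 353*t^2 - 268*t + 672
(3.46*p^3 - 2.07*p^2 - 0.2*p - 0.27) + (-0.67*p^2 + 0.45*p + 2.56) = 3.46*p^3 - 2.74*p^2 + 0.25*p + 2.29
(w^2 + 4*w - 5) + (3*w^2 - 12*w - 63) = 4*w^2 - 8*w - 68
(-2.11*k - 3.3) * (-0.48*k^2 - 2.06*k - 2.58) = 1.0128*k^3 + 5.9306*k^2 + 12.2418*k + 8.514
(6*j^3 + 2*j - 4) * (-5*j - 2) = -30*j^4 - 12*j^3 - 10*j^2 + 16*j + 8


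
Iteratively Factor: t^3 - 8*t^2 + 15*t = (t)*(t^2 - 8*t + 15) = t*(t - 3)*(t - 5)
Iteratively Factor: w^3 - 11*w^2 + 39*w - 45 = (w - 3)*(w^2 - 8*w + 15) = (w - 3)^2*(w - 5)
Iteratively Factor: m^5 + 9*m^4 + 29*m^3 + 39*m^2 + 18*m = (m)*(m^4 + 9*m^3 + 29*m^2 + 39*m + 18) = m*(m + 3)*(m^3 + 6*m^2 + 11*m + 6) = m*(m + 3)^2*(m^2 + 3*m + 2) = m*(m + 1)*(m + 3)^2*(m + 2)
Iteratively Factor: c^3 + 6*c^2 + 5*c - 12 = (c + 4)*(c^2 + 2*c - 3) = (c + 3)*(c + 4)*(c - 1)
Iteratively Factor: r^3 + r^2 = (r + 1)*(r^2) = r*(r + 1)*(r)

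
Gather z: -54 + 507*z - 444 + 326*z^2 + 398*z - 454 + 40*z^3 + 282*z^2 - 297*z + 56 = 40*z^3 + 608*z^2 + 608*z - 896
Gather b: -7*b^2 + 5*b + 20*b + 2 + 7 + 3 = -7*b^2 + 25*b + 12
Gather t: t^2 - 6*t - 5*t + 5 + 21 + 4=t^2 - 11*t + 30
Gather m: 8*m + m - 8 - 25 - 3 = 9*m - 36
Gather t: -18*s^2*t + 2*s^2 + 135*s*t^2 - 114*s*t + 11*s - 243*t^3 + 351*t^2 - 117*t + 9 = 2*s^2 + 11*s - 243*t^3 + t^2*(135*s + 351) + t*(-18*s^2 - 114*s - 117) + 9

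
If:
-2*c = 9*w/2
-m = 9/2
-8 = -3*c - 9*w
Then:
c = -8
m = -9/2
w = 32/9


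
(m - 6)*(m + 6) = m^2 - 36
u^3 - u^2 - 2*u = u*(u - 2)*(u + 1)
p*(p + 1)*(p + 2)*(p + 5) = p^4 + 8*p^3 + 17*p^2 + 10*p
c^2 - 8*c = c*(c - 8)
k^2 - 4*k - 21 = (k - 7)*(k + 3)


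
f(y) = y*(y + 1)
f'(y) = 2*y + 1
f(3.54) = 16.07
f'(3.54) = 8.08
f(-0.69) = -0.21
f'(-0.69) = -0.38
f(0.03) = 0.03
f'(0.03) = 1.06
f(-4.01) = 12.07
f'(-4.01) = -7.02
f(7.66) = 66.34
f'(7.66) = 16.32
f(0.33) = 0.44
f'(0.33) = 1.66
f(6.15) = 43.97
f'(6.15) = 13.30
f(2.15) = 6.77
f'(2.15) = 5.30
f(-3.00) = 6.00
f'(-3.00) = -5.00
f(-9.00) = 72.00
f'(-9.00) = -17.00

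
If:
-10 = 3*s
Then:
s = -10/3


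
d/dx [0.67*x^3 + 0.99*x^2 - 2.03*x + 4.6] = 2.01*x^2 + 1.98*x - 2.03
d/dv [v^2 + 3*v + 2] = 2*v + 3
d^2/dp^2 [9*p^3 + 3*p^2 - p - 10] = 54*p + 6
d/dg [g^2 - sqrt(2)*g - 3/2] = 2*g - sqrt(2)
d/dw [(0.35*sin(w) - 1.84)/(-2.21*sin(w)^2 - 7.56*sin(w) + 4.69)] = (0.7735*sin(w)^2 - 8.1328*sin(w) - 12.2689)*cos(w)/(4.8841*sin(w)^4 + 33.4152*sin(w)^3 + 36.4238*sin(w)^2 - 70.9128*sin(w) + 21.9961)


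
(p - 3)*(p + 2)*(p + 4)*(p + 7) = p^4 + 10*p^3 + 11*p^2 - 94*p - 168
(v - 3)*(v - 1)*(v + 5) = v^3 + v^2 - 17*v + 15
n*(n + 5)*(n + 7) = n^3 + 12*n^2 + 35*n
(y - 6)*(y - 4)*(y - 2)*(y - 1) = y^4 - 13*y^3 + 56*y^2 - 92*y + 48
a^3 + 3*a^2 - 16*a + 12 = (a - 2)*(a - 1)*(a + 6)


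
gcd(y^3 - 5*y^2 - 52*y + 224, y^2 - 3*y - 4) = y - 4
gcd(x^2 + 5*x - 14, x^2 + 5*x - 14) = x^2 + 5*x - 14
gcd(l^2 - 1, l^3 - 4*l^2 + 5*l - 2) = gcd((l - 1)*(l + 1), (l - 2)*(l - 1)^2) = l - 1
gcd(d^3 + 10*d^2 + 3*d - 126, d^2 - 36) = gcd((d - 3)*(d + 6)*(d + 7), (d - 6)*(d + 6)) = d + 6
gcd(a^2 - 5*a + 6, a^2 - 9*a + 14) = a - 2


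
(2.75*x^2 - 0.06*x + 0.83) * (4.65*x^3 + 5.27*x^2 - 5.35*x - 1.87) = 12.7875*x^5 + 14.2135*x^4 - 11.1692*x^3 - 0.447400000000001*x^2 - 4.3283*x - 1.5521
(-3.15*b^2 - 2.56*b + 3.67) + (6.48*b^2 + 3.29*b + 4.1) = 3.33*b^2 + 0.73*b + 7.77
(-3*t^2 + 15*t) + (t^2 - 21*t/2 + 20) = -2*t^2 + 9*t/2 + 20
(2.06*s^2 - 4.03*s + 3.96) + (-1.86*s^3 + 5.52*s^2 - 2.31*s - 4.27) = -1.86*s^3 + 7.58*s^2 - 6.34*s - 0.31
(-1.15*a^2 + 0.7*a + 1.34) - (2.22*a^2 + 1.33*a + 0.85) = -3.37*a^2 - 0.63*a + 0.49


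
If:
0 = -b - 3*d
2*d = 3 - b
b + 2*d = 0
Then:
No Solution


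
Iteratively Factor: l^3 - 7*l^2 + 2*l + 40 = (l - 4)*(l^2 - 3*l - 10) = (l - 4)*(l + 2)*(l - 5)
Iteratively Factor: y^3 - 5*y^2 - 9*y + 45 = (y + 3)*(y^2 - 8*y + 15) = (y - 5)*(y + 3)*(y - 3)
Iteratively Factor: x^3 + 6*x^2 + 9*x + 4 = (x + 4)*(x^2 + 2*x + 1) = (x + 1)*(x + 4)*(x + 1)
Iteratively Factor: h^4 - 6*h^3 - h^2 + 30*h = (h - 5)*(h^3 - h^2 - 6*h) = (h - 5)*(h + 2)*(h^2 - 3*h) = h*(h - 5)*(h + 2)*(h - 3)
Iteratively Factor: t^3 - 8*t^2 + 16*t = (t)*(t^2 - 8*t + 16) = t*(t - 4)*(t - 4)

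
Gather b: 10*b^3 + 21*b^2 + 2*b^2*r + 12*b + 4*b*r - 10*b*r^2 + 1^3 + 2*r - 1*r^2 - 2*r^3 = 10*b^3 + b^2*(2*r + 21) + b*(-10*r^2 + 4*r + 12) - 2*r^3 - r^2 + 2*r + 1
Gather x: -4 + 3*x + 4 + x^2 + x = x^2 + 4*x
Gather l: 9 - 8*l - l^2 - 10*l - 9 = -l^2 - 18*l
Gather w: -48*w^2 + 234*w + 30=-48*w^2 + 234*w + 30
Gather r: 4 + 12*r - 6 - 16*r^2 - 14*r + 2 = -16*r^2 - 2*r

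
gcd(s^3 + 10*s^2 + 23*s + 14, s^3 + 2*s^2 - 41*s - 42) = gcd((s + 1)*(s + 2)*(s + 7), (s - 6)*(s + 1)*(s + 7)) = s^2 + 8*s + 7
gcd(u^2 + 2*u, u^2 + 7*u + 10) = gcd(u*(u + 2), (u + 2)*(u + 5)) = u + 2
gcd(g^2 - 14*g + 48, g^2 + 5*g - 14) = 1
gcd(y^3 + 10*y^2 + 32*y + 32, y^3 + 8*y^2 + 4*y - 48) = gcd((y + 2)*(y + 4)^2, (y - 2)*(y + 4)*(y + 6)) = y + 4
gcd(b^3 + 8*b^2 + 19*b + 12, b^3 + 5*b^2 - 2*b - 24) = b^2 + 7*b + 12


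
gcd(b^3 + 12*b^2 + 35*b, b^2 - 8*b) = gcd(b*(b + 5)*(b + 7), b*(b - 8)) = b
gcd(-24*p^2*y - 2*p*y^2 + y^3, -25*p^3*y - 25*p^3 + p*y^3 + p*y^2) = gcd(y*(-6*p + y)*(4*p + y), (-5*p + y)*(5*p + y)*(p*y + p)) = 1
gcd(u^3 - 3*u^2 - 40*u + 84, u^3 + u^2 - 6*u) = u - 2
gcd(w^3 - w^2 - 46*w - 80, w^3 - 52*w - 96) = w^2 - 6*w - 16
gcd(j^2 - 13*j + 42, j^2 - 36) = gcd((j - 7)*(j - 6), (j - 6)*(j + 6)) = j - 6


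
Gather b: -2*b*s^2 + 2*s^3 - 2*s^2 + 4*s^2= -2*b*s^2 + 2*s^3 + 2*s^2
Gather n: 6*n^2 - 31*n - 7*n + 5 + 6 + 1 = 6*n^2 - 38*n + 12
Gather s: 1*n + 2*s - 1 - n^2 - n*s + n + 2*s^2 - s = -n^2 + 2*n + 2*s^2 + s*(1 - n) - 1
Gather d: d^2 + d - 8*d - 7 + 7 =d^2 - 7*d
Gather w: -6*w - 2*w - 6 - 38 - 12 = -8*w - 56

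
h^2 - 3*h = h*(h - 3)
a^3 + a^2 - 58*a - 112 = (a - 8)*(a + 2)*(a + 7)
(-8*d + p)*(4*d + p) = -32*d^2 - 4*d*p + p^2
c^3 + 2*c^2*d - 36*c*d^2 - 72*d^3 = (c - 6*d)*(c + 2*d)*(c + 6*d)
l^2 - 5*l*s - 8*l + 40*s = (l - 8)*(l - 5*s)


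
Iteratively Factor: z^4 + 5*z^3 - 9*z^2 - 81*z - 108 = (z + 3)*(z^3 + 2*z^2 - 15*z - 36) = (z + 3)^2*(z^2 - z - 12) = (z - 4)*(z + 3)^2*(z + 3)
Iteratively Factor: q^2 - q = (q - 1)*(q)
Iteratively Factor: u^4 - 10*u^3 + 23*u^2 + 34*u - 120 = (u - 5)*(u^3 - 5*u^2 - 2*u + 24) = (u - 5)*(u - 3)*(u^2 - 2*u - 8) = (u - 5)*(u - 4)*(u - 3)*(u + 2)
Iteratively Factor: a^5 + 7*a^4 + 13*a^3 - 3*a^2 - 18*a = (a + 3)*(a^4 + 4*a^3 + a^2 - 6*a) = (a + 2)*(a + 3)*(a^3 + 2*a^2 - 3*a) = (a - 1)*(a + 2)*(a + 3)*(a^2 + 3*a) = (a - 1)*(a + 2)*(a + 3)^2*(a)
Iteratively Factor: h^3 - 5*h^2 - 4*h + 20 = (h - 2)*(h^2 - 3*h - 10) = (h - 5)*(h - 2)*(h + 2)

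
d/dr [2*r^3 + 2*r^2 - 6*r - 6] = 6*r^2 + 4*r - 6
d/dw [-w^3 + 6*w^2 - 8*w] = -3*w^2 + 12*w - 8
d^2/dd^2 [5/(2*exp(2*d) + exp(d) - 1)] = 5*(2*(4*exp(d) + 1)^2*exp(d) - (8*exp(d) + 1)*(2*exp(2*d) + exp(d) - 1))*exp(d)/(2*exp(2*d) + exp(d) - 1)^3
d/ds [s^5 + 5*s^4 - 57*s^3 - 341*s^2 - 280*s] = 5*s^4 + 20*s^3 - 171*s^2 - 682*s - 280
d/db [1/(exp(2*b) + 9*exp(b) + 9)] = (-2*exp(b) - 9)*exp(b)/(exp(2*b) + 9*exp(b) + 9)^2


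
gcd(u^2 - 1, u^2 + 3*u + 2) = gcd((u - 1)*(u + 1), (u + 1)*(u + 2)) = u + 1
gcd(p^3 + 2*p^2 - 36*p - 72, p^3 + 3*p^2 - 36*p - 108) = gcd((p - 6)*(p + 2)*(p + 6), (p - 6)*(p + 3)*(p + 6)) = p^2 - 36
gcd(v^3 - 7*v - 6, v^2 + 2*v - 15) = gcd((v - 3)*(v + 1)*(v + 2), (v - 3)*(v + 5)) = v - 3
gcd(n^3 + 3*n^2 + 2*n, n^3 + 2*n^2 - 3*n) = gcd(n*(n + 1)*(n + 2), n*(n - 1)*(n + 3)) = n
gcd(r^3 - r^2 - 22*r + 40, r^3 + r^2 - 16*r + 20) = r^2 + 3*r - 10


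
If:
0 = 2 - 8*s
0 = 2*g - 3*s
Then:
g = 3/8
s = 1/4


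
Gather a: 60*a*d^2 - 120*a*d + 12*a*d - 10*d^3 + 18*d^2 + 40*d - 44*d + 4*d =a*(60*d^2 - 108*d) - 10*d^3 + 18*d^2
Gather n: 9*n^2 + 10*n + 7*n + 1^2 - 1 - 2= 9*n^2 + 17*n - 2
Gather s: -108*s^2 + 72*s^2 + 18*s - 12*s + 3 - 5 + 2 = -36*s^2 + 6*s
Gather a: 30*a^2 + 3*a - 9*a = 30*a^2 - 6*a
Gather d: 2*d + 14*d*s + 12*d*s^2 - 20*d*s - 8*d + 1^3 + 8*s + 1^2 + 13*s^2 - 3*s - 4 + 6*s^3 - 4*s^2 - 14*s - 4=d*(12*s^2 - 6*s - 6) + 6*s^3 + 9*s^2 - 9*s - 6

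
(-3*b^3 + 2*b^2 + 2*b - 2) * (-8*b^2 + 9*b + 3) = 24*b^5 - 43*b^4 - 7*b^3 + 40*b^2 - 12*b - 6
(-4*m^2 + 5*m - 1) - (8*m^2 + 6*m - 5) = -12*m^2 - m + 4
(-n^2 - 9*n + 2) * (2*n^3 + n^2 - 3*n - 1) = -2*n^5 - 19*n^4 - 2*n^3 + 30*n^2 + 3*n - 2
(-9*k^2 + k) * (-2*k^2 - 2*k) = 18*k^4 + 16*k^3 - 2*k^2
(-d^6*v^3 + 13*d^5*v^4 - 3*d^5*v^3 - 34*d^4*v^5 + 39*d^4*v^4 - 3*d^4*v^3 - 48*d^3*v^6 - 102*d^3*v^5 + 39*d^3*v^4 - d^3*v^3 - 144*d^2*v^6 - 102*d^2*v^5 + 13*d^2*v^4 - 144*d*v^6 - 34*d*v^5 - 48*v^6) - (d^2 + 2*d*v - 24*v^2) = -d^6*v^3 + 13*d^5*v^4 - 3*d^5*v^3 - 34*d^4*v^5 + 39*d^4*v^4 - 3*d^4*v^3 - 48*d^3*v^6 - 102*d^3*v^5 + 39*d^3*v^4 - d^3*v^3 - 144*d^2*v^6 - 102*d^2*v^5 + 13*d^2*v^4 - d^2 - 144*d*v^6 - 34*d*v^5 - 2*d*v - 48*v^6 + 24*v^2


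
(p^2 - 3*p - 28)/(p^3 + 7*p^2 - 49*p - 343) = (p + 4)/(p^2 + 14*p + 49)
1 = 1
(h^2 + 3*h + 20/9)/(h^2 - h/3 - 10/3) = (h + 4/3)/(h - 2)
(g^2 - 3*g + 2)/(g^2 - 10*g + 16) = (g - 1)/(g - 8)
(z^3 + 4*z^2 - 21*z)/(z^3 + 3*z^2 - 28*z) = (z - 3)/(z - 4)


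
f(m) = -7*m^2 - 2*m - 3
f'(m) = -14*m - 2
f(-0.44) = -3.48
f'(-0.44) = 4.16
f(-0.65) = -4.66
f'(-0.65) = 7.10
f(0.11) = -3.30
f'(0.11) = -3.54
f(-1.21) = -10.83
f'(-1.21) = 14.94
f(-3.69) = -90.93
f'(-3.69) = 49.66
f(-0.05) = -2.92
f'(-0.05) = -1.30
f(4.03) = -124.75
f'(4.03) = -58.42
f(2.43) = -49.19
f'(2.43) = -36.02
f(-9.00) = -552.00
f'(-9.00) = 124.00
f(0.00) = -3.00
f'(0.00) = -2.00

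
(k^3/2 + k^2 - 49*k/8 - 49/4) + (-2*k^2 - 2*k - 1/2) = k^3/2 - k^2 - 65*k/8 - 51/4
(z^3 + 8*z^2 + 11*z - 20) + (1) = z^3 + 8*z^2 + 11*z - 19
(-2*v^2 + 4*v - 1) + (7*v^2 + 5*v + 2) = 5*v^2 + 9*v + 1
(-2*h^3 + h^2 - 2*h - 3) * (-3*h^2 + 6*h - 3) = 6*h^5 - 15*h^4 + 18*h^3 - 6*h^2 - 12*h + 9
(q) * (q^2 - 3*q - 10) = q^3 - 3*q^2 - 10*q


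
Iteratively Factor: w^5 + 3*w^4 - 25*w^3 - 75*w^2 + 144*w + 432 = (w + 4)*(w^4 - w^3 - 21*w^2 + 9*w + 108) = (w + 3)*(w + 4)*(w^3 - 4*w^2 - 9*w + 36) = (w - 4)*(w + 3)*(w + 4)*(w^2 - 9) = (w - 4)*(w - 3)*(w + 3)*(w + 4)*(w + 3)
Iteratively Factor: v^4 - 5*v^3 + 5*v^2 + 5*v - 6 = (v + 1)*(v^3 - 6*v^2 + 11*v - 6) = (v - 3)*(v + 1)*(v^2 - 3*v + 2) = (v - 3)*(v - 1)*(v + 1)*(v - 2)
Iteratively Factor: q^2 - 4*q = (q - 4)*(q)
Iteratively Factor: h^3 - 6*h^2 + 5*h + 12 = (h - 3)*(h^2 - 3*h - 4) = (h - 3)*(h + 1)*(h - 4)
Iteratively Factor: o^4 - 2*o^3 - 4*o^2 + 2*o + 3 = (o - 1)*(o^3 - o^2 - 5*o - 3) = (o - 3)*(o - 1)*(o^2 + 2*o + 1) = (o - 3)*(o - 1)*(o + 1)*(o + 1)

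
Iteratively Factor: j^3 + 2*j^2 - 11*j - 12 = (j - 3)*(j^2 + 5*j + 4) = (j - 3)*(j + 4)*(j + 1)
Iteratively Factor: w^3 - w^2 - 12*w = (w + 3)*(w^2 - 4*w) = (w - 4)*(w + 3)*(w)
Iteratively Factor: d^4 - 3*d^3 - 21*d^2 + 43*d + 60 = (d - 5)*(d^3 + 2*d^2 - 11*d - 12) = (d - 5)*(d + 1)*(d^2 + d - 12) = (d - 5)*(d + 1)*(d + 4)*(d - 3)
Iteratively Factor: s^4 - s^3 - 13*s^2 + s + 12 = (s + 3)*(s^3 - 4*s^2 - s + 4) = (s - 1)*(s + 3)*(s^2 - 3*s - 4) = (s - 1)*(s + 1)*(s + 3)*(s - 4)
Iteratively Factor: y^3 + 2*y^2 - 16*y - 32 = (y + 4)*(y^2 - 2*y - 8) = (y - 4)*(y + 4)*(y + 2)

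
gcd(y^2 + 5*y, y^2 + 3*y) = y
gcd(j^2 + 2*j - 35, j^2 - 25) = j - 5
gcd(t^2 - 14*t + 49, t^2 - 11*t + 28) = t - 7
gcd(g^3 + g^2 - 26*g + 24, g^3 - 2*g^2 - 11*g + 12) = g^2 - 5*g + 4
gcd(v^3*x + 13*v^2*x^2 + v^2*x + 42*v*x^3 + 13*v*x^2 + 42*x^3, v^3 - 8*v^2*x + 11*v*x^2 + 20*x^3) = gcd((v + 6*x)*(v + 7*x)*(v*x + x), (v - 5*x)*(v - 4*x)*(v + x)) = 1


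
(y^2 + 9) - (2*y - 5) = y^2 - 2*y + 14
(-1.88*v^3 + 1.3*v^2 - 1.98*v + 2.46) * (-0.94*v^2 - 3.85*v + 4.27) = 1.7672*v^5 + 6.016*v^4 - 11.1714*v^3 + 10.8616*v^2 - 17.9256*v + 10.5042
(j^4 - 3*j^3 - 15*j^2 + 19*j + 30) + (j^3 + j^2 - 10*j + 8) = j^4 - 2*j^3 - 14*j^2 + 9*j + 38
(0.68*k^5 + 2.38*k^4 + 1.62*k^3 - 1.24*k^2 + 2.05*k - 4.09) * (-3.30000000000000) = -2.244*k^5 - 7.854*k^4 - 5.346*k^3 + 4.092*k^2 - 6.765*k + 13.497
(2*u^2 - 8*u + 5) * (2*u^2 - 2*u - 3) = 4*u^4 - 20*u^3 + 20*u^2 + 14*u - 15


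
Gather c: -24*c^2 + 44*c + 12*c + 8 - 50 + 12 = -24*c^2 + 56*c - 30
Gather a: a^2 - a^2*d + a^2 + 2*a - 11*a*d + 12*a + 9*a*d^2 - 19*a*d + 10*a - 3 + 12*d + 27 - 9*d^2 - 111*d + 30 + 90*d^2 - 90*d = a^2*(2 - d) + a*(9*d^2 - 30*d + 24) + 81*d^2 - 189*d + 54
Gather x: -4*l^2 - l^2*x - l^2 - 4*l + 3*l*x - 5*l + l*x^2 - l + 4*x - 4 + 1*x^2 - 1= -5*l^2 - 10*l + x^2*(l + 1) + x*(-l^2 + 3*l + 4) - 5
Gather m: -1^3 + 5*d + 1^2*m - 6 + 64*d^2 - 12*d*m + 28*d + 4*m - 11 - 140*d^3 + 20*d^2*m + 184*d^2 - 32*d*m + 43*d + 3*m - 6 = -140*d^3 + 248*d^2 + 76*d + m*(20*d^2 - 44*d + 8) - 24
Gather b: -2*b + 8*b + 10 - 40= 6*b - 30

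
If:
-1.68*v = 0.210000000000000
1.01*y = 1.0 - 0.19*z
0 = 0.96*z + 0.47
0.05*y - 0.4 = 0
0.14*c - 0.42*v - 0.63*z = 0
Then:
No Solution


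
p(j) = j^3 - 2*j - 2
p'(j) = 3*j^2 - 2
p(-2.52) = -12.96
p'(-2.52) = 17.05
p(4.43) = 76.08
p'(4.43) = 56.87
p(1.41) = -2.02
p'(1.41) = 3.96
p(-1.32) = -1.66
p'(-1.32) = 3.23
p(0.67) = -3.04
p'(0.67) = -0.65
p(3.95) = 51.73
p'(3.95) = 44.81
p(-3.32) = -31.95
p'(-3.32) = 31.07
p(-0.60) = -1.02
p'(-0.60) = -0.92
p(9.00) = 709.00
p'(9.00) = 241.00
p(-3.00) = -23.00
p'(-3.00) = 25.00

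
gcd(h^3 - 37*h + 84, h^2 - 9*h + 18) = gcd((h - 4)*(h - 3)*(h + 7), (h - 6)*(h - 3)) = h - 3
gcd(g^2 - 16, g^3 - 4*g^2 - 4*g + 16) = g - 4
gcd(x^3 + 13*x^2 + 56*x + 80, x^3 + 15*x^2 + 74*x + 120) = x^2 + 9*x + 20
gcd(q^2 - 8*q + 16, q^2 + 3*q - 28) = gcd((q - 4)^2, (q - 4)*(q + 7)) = q - 4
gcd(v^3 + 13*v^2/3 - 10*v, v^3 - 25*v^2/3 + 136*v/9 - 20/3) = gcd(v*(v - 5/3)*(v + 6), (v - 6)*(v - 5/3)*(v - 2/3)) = v - 5/3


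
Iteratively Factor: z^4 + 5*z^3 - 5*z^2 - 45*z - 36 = (z + 4)*(z^3 + z^2 - 9*z - 9) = (z - 3)*(z + 4)*(z^2 + 4*z + 3) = (z - 3)*(z + 1)*(z + 4)*(z + 3)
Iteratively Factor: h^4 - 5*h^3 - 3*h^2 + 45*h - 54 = (h - 3)*(h^3 - 2*h^2 - 9*h + 18) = (h - 3)^2*(h^2 + h - 6) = (h - 3)^2*(h - 2)*(h + 3)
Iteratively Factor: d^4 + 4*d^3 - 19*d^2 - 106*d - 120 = (d - 5)*(d^3 + 9*d^2 + 26*d + 24) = (d - 5)*(d + 2)*(d^2 + 7*d + 12) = (d - 5)*(d + 2)*(d + 4)*(d + 3)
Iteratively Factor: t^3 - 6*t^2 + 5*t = (t - 1)*(t^2 - 5*t) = t*(t - 1)*(t - 5)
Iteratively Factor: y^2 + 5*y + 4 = (y + 1)*(y + 4)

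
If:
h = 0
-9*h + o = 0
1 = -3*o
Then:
No Solution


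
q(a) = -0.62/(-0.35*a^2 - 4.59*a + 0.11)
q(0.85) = 0.15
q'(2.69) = -0.02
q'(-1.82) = -0.04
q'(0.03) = -3642.55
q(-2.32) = -0.07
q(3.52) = 0.03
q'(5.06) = -0.00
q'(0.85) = -0.20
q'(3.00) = -0.01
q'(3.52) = -0.01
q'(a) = -0.62*(0.7*a + 4.59)/(-0.35*a^2 - 4.59*a + 0.11)^2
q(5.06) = 0.02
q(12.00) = 0.01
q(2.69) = 0.04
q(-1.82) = -0.08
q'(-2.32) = -0.02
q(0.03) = 22.13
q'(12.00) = -0.00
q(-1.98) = -0.08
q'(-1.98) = -0.03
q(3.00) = 0.04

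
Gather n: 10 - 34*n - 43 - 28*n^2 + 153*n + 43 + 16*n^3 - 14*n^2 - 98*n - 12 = 16*n^3 - 42*n^2 + 21*n - 2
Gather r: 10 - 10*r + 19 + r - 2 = 27 - 9*r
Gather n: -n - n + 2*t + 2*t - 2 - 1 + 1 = -2*n + 4*t - 2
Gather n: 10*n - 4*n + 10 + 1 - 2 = 6*n + 9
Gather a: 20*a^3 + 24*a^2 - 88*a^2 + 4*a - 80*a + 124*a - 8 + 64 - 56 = 20*a^3 - 64*a^2 + 48*a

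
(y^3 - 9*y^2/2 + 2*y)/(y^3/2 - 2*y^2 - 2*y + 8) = y*(2*y - 1)/(y^2 - 4)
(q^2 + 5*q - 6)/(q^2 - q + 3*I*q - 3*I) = (q + 6)/(q + 3*I)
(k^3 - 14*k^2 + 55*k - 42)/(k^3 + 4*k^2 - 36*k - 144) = (k^2 - 8*k + 7)/(k^2 + 10*k + 24)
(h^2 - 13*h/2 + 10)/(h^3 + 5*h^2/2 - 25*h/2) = (h - 4)/(h*(h + 5))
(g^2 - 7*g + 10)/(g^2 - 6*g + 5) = (g - 2)/(g - 1)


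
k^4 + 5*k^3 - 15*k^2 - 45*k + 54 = (k - 3)*(k - 1)*(k + 3)*(k + 6)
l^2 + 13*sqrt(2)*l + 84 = (l + 6*sqrt(2))*(l + 7*sqrt(2))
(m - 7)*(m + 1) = m^2 - 6*m - 7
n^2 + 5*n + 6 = (n + 2)*(n + 3)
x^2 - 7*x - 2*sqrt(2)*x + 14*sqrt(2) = (x - 7)*(x - 2*sqrt(2))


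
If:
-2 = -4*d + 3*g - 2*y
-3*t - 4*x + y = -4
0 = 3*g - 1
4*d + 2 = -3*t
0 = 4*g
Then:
No Solution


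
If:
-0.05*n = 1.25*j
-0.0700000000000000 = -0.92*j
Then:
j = 0.08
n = -1.90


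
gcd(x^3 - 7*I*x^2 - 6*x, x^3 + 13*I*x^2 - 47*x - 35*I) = 1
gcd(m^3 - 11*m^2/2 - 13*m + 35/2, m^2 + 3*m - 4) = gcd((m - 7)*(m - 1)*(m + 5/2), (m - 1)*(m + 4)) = m - 1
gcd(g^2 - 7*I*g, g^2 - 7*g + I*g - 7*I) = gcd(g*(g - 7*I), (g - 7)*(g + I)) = 1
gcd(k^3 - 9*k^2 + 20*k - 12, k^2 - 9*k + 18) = k - 6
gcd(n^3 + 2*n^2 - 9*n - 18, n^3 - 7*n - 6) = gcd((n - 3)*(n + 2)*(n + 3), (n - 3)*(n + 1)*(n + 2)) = n^2 - n - 6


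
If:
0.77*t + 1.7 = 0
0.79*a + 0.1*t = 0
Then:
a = 0.28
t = -2.21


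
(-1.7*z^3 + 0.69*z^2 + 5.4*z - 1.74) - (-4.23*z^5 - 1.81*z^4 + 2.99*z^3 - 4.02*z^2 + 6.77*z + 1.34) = 4.23*z^5 + 1.81*z^4 - 4.69*z^3 + 4.71*z^2 - 1.37*z - 3.08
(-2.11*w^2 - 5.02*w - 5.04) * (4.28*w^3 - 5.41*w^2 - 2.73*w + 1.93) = -9.0308*w^5 - 10.0705*w^4 + 11.3473*w^3 + 36.8987*w^2 + 4.0706*w - 9.7272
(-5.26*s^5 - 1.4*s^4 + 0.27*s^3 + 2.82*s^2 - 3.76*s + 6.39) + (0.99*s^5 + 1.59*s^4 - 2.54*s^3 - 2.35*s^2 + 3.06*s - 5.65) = -4.27*s^5 + 0.19*s^4 - 2.27*s^3 + 0.47*s^2 - 0.7*s + 0.739999999999999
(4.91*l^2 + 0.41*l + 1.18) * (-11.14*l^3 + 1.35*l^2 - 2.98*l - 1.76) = -54.6974*l^5 + 2.0611*l^4 - 27.2235*l^3 - 8.2704*l^2 - 4.238*l - 2.0768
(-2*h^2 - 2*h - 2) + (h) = -2*h^2 - h - 2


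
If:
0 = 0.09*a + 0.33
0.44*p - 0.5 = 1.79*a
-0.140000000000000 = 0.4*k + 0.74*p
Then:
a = -3.67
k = 25.14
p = -13.78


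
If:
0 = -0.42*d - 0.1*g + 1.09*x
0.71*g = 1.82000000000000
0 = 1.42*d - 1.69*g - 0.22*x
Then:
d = 3.28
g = 2.56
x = 1.50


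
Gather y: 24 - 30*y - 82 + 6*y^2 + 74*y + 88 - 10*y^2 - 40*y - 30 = -4*y^2 + 4*y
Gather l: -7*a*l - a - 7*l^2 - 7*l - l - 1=-a - 7*l^2 + l*(-7*a - 8) - 1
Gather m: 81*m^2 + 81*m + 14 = 81*m^2 + 81*m + 14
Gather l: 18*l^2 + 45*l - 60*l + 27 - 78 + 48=18*l^2 - 15*l - 3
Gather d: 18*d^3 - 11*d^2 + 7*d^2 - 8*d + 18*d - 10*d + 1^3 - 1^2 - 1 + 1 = 18*d^3 - 4*d^2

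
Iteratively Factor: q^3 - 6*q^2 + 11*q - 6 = (q - 3)*(q^2 - 3*q + 2) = (q - 3)*(q - 1)*(q - 2)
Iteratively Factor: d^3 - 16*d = (d)*(d^2 - 16) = d*(d - 4)*(d + 4)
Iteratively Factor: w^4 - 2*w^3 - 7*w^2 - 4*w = (w + 1)*(w^3 - 3*w^2 - 4*w) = w*(w + 1)*(w^2 - 3*w - 4) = w*(w + 1)^2*(w - 4)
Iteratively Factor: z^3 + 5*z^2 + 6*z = (z)*(z^2 + 5*z + 6) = z*(z + 2)*(z + 3)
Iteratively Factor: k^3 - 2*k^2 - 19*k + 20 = (k - 5)*(k^2 + 3*k - 4) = (k - 5)*(k + 4)*(k - 1)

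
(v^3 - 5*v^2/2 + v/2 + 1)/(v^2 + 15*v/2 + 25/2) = (2*v^3 - 5*v^2 + v + 2)/(2*v^2 + 15*v + 25)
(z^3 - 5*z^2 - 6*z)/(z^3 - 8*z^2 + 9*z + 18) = z/(z - 3)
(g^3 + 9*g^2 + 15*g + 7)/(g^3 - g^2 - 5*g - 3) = (g + 7)/(g - 3)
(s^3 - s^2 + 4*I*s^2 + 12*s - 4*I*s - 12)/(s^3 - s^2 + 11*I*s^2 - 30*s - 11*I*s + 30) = (s - 2*I)/(s + 5*I)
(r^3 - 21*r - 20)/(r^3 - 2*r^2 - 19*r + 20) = (r + 1)/(r - 1)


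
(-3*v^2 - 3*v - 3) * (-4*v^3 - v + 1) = 12*v^5 + 12*v^4 + 15*v^3 - 3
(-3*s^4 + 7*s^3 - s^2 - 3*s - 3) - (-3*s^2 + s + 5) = -3*s^4 + 7*s^3 + 2*s^2 - 4*s - 8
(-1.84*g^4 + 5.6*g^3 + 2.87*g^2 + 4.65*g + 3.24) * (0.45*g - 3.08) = -0.828*g^5 + 8.1872*g^4 - 15.9565*g^3 - 6.7471*g^2 - 12.864*g - 9.9792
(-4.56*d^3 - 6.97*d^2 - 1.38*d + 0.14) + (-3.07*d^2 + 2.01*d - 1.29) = -4.56*d^3 - 10.04*d^2 + 0.63*d - 1.15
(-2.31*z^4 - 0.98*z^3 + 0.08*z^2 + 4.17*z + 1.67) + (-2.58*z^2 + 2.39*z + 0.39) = -2.31*z^4 - 0.98*z^3 - 2.5*z^2 + 6.56*z + 2.06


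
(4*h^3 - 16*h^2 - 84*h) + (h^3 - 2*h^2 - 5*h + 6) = 5*h^3 - 18*h^2 - 89*h + 6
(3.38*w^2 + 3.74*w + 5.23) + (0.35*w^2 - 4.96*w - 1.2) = 3.73*w^2 - 1.22*w + 4.03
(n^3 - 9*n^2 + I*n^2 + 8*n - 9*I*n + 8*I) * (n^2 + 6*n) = n^5 - 3*n^4 + I*n^4 - 46*n^3 - 3*I*n^3 + 48*n^2 - 46*I*n^2 + 48*I*n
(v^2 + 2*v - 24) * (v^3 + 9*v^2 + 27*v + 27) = v^5 + 11*v^4 + 21*v^3 - 135*v^2 - 594*v - 648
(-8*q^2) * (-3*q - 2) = 24*q^3 + 16*q^2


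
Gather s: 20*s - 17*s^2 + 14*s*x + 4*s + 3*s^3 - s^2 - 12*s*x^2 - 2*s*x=3*s^3 - 18*s^2 + s*(-12*x^2 + 12*x + 24)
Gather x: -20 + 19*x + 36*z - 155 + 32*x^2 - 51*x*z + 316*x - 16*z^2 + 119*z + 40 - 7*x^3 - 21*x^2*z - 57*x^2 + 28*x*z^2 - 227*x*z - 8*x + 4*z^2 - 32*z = -7*x^3 + x^2*(-21*z - 25) + x*(28*z^2 - 278*z + 327) - 12*z^2 + 123*z - 135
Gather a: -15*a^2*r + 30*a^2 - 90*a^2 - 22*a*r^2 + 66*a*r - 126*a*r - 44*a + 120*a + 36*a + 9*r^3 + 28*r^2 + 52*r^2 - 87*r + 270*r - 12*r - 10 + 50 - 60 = a^2*(-15*r - 60) + a*(-22*r^2 - 60*r + 112) + 9*r^3 + 80*r^2 + 171*r - 20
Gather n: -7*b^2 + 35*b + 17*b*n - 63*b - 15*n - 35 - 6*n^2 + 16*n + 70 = -7*b^2 - 28*b - 6*n^2 + n*(17*b + 1) + 35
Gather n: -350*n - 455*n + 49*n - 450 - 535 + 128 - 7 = -756*n - 864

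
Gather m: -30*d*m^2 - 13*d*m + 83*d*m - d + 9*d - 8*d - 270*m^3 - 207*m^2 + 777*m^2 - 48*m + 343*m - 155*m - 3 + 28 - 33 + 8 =-270*m^3 + m^2*(570 - 30*d) + m*(70*d + 140)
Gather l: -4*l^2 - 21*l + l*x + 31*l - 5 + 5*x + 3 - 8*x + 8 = -4*l^2 + l*(x + 10) - 3*x + 6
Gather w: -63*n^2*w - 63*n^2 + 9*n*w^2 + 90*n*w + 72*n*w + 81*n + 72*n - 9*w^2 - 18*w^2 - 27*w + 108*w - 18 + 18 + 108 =-63*n^2 + 153*n + w^2*(9*n - 27) + w*(-63*n^2 + 162*n + 81) + 108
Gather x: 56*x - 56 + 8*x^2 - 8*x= 8*x^2 + 48*x - 56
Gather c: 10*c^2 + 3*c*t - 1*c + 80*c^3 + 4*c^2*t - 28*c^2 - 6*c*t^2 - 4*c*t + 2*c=80*c^3 + c^2*(4*t - 18) + c*(-6*t^2 - t + 1)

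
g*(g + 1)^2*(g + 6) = g^4 + 8*g^3 + 13*g^2 + 6*g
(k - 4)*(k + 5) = k^2 + k - 20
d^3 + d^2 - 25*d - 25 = (d - 5)*(d + 1)*(d + 5)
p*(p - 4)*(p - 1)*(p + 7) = p^4 + 2*p^3 - 31*p^2 + 28*p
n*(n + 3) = n^2 + 3*n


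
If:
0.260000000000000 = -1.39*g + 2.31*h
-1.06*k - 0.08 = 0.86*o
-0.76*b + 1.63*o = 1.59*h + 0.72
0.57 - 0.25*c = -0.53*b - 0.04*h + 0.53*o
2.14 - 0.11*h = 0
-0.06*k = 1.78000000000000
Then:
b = 36.58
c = 5.61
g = 32.14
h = 19.45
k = -29.67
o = 36.47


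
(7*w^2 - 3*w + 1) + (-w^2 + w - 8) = 6*w^2 - 2*w - 7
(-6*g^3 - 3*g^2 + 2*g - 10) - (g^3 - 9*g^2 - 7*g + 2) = -7*g^3 + 6*g^2 + 9*g - 12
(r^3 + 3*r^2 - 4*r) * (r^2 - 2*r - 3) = r^5 + r^4 - 13*r^3 - r^2 + 12*r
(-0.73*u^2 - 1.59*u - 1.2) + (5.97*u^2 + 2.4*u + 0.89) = 5.24*u^2 + 0.81*u - 0.31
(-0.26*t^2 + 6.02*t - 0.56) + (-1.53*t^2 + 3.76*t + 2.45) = -1.79*t^2 + 9.78*t + 1.89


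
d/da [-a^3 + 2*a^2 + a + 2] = -3*a^2 + 4*a + 1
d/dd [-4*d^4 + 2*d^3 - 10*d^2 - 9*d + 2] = -16*d^3 + 6*d^2 - 20*d - 9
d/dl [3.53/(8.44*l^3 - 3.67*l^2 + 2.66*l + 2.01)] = (-89.3796*l^2 + 25.9102*l - 9.3898)/(8.44*l^3 - 3.67*l^2 + 2.66*l + 2.01)^2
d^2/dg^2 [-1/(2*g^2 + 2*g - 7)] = 4*(2*g^2 + 2*g - 2*(2*g + 1)^2 - 7)/(2*g^2 + 2*g - 7)^3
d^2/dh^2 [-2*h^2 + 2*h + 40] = -4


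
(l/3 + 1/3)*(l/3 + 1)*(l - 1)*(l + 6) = l^4/9 + l^3 + 17*l^2/9 - l - 2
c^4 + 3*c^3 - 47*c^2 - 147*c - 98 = (c - 7)*(c + 1)*(c + 2)*(c + 7)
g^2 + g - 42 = (g - 6)*(g + 7)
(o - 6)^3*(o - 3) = o^4 - 21*o^3 + 162*o^2 - 540*o + 648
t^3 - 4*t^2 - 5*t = t*(t - 5)*(t + 1)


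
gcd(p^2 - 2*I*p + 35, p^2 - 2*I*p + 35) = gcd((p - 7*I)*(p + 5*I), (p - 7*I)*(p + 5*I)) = p^2 - 2*I*p + 35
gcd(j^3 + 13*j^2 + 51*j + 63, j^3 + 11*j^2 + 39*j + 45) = j^2 + 6*j + 9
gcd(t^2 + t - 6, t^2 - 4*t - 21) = t + 3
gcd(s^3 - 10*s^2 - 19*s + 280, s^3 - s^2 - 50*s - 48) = s - 8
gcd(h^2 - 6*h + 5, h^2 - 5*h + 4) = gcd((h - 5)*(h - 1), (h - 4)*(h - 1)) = h - 1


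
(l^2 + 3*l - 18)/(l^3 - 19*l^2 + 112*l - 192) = (l + 6)/(l^2 - 16*l + 64)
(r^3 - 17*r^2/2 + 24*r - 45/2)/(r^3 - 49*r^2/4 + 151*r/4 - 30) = 2*(2*r^2 - 11*r + 15)/(4*r^2 - 37*r + 40)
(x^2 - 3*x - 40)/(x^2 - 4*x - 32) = (x + 5)/(x + 4)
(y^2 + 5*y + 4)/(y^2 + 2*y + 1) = (y + 4)/(y + 1)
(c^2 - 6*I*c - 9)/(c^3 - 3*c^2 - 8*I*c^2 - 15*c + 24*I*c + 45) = (c - 3*I)/(c^2 - c*(3 + 5*I) + 15*I)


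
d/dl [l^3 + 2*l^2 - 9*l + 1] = 3*l^2 + 4*l - 9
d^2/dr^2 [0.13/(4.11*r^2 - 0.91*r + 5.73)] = (-4.391946*r^2 + 0.972426*r + 0.13*(8.22*r - 0.91)*(16.44*r - 1.82) - 6.123078)/(4.11*r^2 - 0.91*r + 5.73)^3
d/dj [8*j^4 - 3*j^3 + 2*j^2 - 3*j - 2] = 32*j^3 - 9*j^2 + 4*j - 3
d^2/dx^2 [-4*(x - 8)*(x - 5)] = -8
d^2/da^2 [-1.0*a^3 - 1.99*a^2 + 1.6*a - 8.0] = -6.0*a - 3.98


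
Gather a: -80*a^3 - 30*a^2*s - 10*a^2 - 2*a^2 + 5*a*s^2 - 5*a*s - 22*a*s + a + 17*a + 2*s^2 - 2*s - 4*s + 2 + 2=-80*a^3 + a^2*(-30*s - 12) + a*(5*s^2 - 27*s + 18) + 2*s^2 - 6*s + 4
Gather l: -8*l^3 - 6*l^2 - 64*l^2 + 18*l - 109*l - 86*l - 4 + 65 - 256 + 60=-8*l^3 - 70*l^2 - 177*l - 135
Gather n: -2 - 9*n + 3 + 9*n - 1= 0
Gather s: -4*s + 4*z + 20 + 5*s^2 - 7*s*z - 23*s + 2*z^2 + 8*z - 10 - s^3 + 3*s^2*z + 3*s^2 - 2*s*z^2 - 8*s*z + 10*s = -s^3 + s^2*(3*z + 8) + s*(-2*z^2 - 15*z - 17) + 2*z^2 + 12*z + 10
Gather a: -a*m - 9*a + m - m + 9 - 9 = a*(-m - 9)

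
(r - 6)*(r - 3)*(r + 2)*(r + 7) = r^4 - 49*r^2 + 36*r + 252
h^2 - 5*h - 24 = (h - 8)*(h + 3)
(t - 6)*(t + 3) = t^2 - 3*t - 18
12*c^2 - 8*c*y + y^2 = (-6*c + y)*(-2*c + y)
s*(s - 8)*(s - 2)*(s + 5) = s^4 - 5*s^3 - 34*s^2 + 80*s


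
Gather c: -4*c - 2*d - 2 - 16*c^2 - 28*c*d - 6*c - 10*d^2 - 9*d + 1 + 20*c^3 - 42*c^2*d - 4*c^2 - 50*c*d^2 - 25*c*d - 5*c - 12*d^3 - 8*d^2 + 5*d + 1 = 20*c^3 + c^2*(-42*d - 20) + c*(-50*d^2 - 53*d - 15) - 12*d^3 - 18*d^2 - 6*d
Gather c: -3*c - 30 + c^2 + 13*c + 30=c^2 + 10*c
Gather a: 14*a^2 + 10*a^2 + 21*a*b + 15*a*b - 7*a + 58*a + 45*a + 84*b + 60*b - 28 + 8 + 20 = 24*a^2 + a*(36*b + 96) + 144*b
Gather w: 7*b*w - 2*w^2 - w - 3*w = -2*w^2 + w*(7*b - 4)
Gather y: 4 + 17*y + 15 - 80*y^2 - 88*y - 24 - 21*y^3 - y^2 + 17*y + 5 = -21*y^3 - 81*y^2 - 54*y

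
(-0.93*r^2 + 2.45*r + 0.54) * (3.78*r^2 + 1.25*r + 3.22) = -3.5154*r^4 + 8.0985*r^3 + 2.1091*r^2 + 8.564*r + 1.7388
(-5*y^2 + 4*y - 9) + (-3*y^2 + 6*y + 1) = -8*y^2 + 10*y - 8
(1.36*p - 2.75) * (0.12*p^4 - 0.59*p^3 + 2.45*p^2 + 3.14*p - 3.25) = 0.1632*p^5 - 1.1324*p^4 + 4.9545*p^3 - 2.4671*p^2 - 13.055*p + 8.9375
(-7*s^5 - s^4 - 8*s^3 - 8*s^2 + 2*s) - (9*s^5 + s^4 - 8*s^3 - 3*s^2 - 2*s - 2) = -16*s^5 - 2*s^4 - 5*s^2 + 4*s + 2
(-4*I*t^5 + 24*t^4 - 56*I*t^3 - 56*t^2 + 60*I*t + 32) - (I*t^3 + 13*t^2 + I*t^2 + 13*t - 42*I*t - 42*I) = -4*I*t^5 + 24*t^4 - 57*I*t^3 - 69*t^2 - I*t^2 - 13*t + 102*I*t + 32 + 42*I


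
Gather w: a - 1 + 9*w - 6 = a + 9*w - 7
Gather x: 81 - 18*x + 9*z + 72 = -18*x + 9*z + 153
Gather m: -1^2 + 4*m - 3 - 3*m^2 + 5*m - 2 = -3*m^2 + 9*m - 6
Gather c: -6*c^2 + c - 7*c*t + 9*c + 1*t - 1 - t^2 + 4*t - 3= -6*c^2 + c*(10 - 7*t) - t^2 + 5*t - 4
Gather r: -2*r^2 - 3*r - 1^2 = -2*r^2 - 3*r - 1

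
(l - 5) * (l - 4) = l^2 - 9*l + 20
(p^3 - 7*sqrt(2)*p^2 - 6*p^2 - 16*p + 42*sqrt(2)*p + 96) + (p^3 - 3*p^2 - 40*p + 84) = 2*p^3 - 7*sqrt(2)*p^2 - 9*p^2 - 56*p + 42*sqrt(2)*p + 180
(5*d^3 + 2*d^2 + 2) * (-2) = -10*d^3 - 4*d^2 - 4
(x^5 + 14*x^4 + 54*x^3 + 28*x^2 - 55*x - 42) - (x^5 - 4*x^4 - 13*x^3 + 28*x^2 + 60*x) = 18*x^4 + 67*x^3 - 115*x - 42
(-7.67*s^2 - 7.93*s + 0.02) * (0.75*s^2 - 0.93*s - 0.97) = -5.7525*s^4 + 1.1856*s^3 + 14.8298*s^2 + 7.6735*s - 0.0194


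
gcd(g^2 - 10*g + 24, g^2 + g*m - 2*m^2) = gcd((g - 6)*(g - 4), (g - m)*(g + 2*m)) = 1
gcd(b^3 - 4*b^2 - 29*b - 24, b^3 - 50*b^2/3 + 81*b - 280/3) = b - 8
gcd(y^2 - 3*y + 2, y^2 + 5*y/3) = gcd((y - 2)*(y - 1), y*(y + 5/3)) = 1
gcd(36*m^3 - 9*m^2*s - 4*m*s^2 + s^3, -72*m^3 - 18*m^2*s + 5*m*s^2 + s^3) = -12*m^2 - m*s + s^2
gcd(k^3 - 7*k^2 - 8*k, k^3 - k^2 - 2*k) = k^2 + k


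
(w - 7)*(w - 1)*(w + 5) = w^3 - 3*w^2 - 33*w + 35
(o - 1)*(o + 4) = o^2 + 3*o - 4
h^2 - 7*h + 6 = (h - 6)*(h - 1)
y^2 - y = y*(y - 1)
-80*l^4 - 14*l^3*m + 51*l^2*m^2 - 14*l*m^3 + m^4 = (-8*l + m)*(-5*l + m)*(-2*l + m)*(l + m)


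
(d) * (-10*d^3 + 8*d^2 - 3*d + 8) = -10*d^4 + 8*d^3 - 3*d^2 + 8*d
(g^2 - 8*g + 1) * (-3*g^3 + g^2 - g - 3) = -3*g^5 + 25*g^4 - 12*g^3 + 6*g^2 + 23*g - 3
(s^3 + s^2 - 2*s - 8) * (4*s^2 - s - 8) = 4*s^5 + 3*s^4 - 17*s^3 - 38*s^2 + 24*s + 64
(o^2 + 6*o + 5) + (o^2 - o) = 2*o^2 + 5*o + 5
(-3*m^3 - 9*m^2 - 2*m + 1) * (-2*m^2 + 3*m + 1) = 6*m^5 + 9*m^4 - 26*m^3 - 17*m^2 + m + 1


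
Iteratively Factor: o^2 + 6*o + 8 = (o + 2)*(o + 4)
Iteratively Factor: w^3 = (w)*(w^2) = w^2*(w)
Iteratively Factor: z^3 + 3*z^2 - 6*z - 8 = (z - 2)*(z^2 + 5*z + 4) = (z - 2)*(z + 1)*(z + 4)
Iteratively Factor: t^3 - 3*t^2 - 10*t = (t)*(t^2 - 3*t - 10) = t*(t - 5)*(t + 2)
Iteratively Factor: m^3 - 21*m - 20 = (m - 5)*(m^2 + 5*m + 4) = (m - 5)*(m + 4)*(m + 1)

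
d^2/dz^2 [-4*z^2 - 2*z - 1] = -8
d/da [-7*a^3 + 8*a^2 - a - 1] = -21*a^2 + 16*a - 1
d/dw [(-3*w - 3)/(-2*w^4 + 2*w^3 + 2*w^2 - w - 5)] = 3*(2*w^4 - 2*w^3 - 2*w^2 + w - (w + 1)*(8*w^3 - 6*w^2 - 4*w + 1) + 5)/(2*w^4 - 2*w^3 - 2*w^2 + w + 5)^2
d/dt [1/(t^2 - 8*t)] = 2*(4 - t)/(t^2*(t - 8)^2)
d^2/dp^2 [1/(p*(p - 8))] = 2*(p^2 + p*(p - 8) + (p - 8)^2)/(p^3*(p - 8)^3)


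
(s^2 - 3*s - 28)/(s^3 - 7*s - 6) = (-s^2 + 3*s + 28)/(-s^3 + 7*s + 6)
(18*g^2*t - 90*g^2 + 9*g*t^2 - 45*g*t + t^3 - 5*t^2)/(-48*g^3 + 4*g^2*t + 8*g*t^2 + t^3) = (3*g*t - 15*g + t^2 - 5*t)/(-8*g^2 + 2*g*t + t^2)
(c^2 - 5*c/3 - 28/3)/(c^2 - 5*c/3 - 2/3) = (-3*c^2 + 5*c + 28)/(-3*c^2 + 5*c + 2)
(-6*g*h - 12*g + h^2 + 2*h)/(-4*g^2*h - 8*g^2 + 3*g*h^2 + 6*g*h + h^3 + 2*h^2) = (6*g - h)/(4*g^2 - 3*g*h - h^2)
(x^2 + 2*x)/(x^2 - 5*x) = (x + 2)/(x - 5)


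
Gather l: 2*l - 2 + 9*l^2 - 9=9*l^2 + 2*l - 11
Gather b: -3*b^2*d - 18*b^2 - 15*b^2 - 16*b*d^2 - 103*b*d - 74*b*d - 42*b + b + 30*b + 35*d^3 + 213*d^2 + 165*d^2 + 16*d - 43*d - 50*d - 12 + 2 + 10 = b^2*(-3*d - 33) + b*(-16*d^2 - 177*d - 11) + 35*d^3 + 378*d^2 - 77*d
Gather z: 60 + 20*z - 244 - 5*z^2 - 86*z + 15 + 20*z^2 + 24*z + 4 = 15*z^2 - 42*z - 165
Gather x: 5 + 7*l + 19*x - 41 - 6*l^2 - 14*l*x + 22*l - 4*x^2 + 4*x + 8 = -6*l^2 + 29*l - 4*x^2 + x*(23 - 14*l) - 28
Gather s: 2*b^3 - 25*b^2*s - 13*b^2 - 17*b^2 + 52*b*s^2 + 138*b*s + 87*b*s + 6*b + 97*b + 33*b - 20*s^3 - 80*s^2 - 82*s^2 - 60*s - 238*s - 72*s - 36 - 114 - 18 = 2*b^3 - 30*b^2 + 136*b - 20*s^3 + s^2*(52*b - 162) + s*(-25*b^2 + 225*b - 370) - 168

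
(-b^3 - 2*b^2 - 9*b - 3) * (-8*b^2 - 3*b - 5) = 8*b^5 + 19*b^4 + 83*b^3 + 61*b^2 + 54*b + 15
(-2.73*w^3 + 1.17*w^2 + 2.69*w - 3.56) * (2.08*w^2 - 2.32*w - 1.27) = -5.6784*w^5 + 8.7672*w^4 + 6.3479*w^3 - 15.1315*w^2 + 4.8429*w + 4.5212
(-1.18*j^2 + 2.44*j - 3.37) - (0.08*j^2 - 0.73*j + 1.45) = -1.26*j^2 + 3.17*j - 4.82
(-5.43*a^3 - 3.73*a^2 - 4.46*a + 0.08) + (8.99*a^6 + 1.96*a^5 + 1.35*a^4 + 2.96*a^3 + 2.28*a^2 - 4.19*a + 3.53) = 8.99*a^6 + 1.96*a^5 + 1.35*a^4 - 2.47*a^3 - 1.45*a^2 - 8.65*a + 3.61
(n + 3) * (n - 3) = n^2 - 9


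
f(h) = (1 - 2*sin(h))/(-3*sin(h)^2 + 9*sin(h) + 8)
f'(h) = (1 - 2*sin(h))*(6*sin(h)*cos(h) - 9*cos(h))/(-3*sin(h)^2 + 9*sin(h) + 8)^2 - 2*cos(h)/(-3*sin(h)^2 + 9*sin(h) + 8) = (-6*sin(h)^2 + 6*sin(h) - 25)*cos(h)/(3*sin(h)^2 - 9*sin(h) - 8)^2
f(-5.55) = -0.03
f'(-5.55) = -0.11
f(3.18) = 0.14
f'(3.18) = 0.43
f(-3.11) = 0.14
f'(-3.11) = 0.42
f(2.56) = -0.01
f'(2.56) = 0.14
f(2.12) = -0.05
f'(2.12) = 0.07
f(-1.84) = -0.85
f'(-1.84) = 0.81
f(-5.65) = -0.01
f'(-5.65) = -0.13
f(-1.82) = -0.83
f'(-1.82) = 0.72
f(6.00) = 0.30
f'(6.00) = -0.95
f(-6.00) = 0.04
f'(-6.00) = -0.22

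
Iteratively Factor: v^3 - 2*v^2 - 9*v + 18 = (v + 3)*(v^2 - 5*v + 6) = (v - 3)*(v + 3)*(v - 2)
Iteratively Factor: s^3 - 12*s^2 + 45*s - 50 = (s - 2)*(s^2 - 10*s + 25) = (s - 5)*(s - 2)*(s - 5)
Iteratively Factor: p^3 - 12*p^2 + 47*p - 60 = (p - 3)*(p^2 - 9*p + 20) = (p - 5)*(p - 3)*(p - 4)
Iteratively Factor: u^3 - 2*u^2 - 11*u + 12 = (u - 1)*(u^2 - u - 12) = (u - 4)*(u - 1)*(u + 3)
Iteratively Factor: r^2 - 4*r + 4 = (r - 2)*(r - 2)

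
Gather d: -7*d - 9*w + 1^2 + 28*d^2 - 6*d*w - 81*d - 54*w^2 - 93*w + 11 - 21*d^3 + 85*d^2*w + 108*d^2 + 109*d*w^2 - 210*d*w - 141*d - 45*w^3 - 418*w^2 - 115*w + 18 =-21*d^3 + d^2*(85*w + 136) + d*(109*w^2 - 216*w - 229) - 45*w^3 - 472*w^2 - 217*w + 30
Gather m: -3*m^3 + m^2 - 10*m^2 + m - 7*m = -3*m^3 - 9*m^2 - 6*m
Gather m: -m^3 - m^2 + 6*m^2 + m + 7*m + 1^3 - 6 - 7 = -m^3 + 5*m^2 + 8*m - 12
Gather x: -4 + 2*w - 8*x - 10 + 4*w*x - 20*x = 2*w + x*(4*w - 28) - 14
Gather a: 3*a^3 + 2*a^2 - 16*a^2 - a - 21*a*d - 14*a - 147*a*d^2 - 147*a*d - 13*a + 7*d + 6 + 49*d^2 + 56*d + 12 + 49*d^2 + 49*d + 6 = 3*a^3 - 14*a^2 + a*(-147*d^2 - 168*d - 28) + 98*d^2 + 112*d + 24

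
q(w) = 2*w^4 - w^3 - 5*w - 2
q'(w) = 8*w^3 - 3*w^2 - 5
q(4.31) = 586.53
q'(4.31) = 579.78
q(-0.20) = -0.99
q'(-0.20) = -5.18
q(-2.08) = 54.83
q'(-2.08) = -89.97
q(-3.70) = 441.99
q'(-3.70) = -451.29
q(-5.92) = 2691.57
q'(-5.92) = -1769.94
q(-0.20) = -0.99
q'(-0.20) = -5.18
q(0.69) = -5.33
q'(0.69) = -3.80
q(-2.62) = 123.32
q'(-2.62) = -169.47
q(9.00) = 12346.00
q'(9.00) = 5584.00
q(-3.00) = 202.00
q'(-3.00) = -248.00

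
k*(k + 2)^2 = k^3 + 4*k^2 + 4*k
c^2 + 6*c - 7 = (c - 1)*(c + 7)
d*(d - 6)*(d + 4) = d^3 - 2*d^2 - 24*d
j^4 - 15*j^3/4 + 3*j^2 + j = j*(j - 2)^2*(j + 1/4)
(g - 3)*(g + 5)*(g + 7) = g^3 + 9*g^2 - g - 105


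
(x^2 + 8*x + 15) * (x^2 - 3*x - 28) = x^4 + 5*x^3 - 37*x^2 - 269*x - 420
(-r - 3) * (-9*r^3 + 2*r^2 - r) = 9*r^4 + 25*r^3 - 5*r^2 + 3*r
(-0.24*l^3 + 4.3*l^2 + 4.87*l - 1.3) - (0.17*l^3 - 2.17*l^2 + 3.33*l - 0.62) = -0.41*l^3 + 6.47*l^2 + 1.54*l - 0.68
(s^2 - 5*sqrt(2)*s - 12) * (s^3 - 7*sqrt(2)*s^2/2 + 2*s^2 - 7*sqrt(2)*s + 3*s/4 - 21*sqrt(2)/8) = s^5 - 17*sqrt(2)*s^4/2 + 2*s^4 - 17*sqrt(2)*s^3 + 95*s^3/4 + 46*s^2 + 285*sqrt(2)*s^2/8 + 69*s/4 + 84*sqrt(2)*s + 63*sqrt(2)/2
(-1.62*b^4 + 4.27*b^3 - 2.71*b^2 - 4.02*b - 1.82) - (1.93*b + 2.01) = -1.62*b^4 + 4.27*b^3 - 2.71*b^2 - 5.95*b - 3.83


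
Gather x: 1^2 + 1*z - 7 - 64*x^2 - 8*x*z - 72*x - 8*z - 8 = -64*x^2 + x*(-8*z - 72) - 7*z - 14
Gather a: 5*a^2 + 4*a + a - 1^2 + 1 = 5*a^2 + 5*a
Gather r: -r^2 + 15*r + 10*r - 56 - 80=-r^2 + 25*r - 136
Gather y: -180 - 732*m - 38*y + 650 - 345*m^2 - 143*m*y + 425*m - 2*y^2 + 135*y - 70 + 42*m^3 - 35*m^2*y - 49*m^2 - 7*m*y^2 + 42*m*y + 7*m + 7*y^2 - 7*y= 42*m^3 - 394*m^2 - 300*m + y^2*(5 - 7*m) + y*(-35*m^2 - 101*m + 90) + 400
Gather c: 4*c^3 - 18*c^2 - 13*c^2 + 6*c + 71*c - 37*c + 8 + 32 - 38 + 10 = 4*c^3 - 31*c^2 + 40*c + 12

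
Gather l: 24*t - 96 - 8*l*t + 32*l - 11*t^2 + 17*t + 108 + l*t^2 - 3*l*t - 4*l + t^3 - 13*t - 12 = l*(t^2 - 11*t + 28) + t^3 - 11*t^2 + 28*t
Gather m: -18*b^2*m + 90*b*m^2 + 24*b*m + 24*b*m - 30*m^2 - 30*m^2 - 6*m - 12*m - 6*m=m^2*(90*b - 60) + m*(-18*b^2 + 48*b - 24)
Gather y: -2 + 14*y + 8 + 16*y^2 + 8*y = 16*y^2 + 22*y + 6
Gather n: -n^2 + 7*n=-n^2 + 7*n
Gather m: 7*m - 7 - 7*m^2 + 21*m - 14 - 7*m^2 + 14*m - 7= -14*m^2 + 42*m - 28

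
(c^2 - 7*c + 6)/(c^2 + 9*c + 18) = (c^2 - 7*c + 6)/(c^2 + 9*c + 18)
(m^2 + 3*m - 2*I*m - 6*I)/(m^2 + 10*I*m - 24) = (m^2 + m*(3 - 2*I) - 6*I)/(m^2 + 10*I*m - 24)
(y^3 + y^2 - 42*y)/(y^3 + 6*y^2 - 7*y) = (y - 6)/(y - 1)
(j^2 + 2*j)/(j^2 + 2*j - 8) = j*(j + 2)/(j^2 + 2*j - 8)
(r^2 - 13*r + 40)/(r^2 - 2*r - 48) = (r - 5)/(r + 6)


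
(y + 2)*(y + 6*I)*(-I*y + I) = -I*y^3 + 6*y^2 - I*y^2 + 6*y + 2*I*y - 12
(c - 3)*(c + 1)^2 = c^3 - c^2 - 5*c - 3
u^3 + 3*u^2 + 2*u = u*(u + 1)*(u + 2)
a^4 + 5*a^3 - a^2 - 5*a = a*(a - 1)*(a + 1)*(a + 5)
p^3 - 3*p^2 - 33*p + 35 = (p - 7)*(p - 1)*(p + 5)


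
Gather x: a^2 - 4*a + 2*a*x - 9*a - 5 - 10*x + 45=a^2 - 13*a + x*(2*a - 10) + 40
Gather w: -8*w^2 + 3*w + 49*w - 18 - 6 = -8*w^2 + 52*w - 24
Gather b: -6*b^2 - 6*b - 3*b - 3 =-6*b^2 - 9*b - 3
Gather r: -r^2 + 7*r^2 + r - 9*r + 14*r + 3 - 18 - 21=6*r^2 + 6*r - 36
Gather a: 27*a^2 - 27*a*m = 27*a^2 - 27*a*m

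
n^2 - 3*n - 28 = (n - 7)*(n + 4)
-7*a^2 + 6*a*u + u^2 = (-a + u)*(7*a + u)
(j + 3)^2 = j^2 + 6*j + 9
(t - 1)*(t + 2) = t^2 + t - 2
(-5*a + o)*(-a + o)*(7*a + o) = 35*a^3 - 37*a^2*o + a*o^2 + o^3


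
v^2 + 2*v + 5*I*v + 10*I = (v + 2)*(v + 5*I)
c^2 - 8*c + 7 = (c - 7)*(c - 1)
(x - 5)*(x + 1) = x^2 - 4*x - 5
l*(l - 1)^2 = l^3 - 2*l^2 + l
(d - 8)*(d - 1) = d^2 - 9*d + 8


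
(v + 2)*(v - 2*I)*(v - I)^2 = v^4 + 2*v^3 - 4*I*v^3 - 5*v^2 - 8*I*v^2 - 10*v + 2*I*v + 4*I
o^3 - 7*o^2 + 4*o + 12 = (o - 6)*(o - 2)*(o + 1)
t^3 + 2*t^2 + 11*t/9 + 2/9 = (t + 1/3)*(t + 2/3)*(t + 1)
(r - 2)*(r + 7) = r^2 + 5*r - 14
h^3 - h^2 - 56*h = h*(h - 8)*(h + 7)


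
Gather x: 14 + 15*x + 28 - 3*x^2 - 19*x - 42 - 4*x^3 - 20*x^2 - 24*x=-4*x^3 - 23*x^2 - 28*x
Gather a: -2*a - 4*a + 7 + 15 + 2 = 24 - 6*a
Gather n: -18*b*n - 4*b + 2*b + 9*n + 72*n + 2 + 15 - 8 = -2*b + n*(81 - 18*b) + 9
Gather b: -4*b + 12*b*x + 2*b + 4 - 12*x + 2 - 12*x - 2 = b*(12*x - 2) - 24*x + 4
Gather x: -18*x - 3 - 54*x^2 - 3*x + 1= -54*x^2 - 21*x - 2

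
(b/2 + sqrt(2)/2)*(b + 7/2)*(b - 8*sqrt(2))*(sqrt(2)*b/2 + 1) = sqrt(2)*b^4/4 - 3*b^3 + 7*sqrt(2)*b^3/8 - 15*sqrt(2)*b^2/2 - 21*b^2/2 - 105*sqrt(2)*b/4 - 8*b - 28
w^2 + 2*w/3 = w*(w + 2/3)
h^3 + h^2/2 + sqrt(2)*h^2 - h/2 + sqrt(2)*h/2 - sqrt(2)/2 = (h - 1/2)*(h + 1)*(h + sqrt(2))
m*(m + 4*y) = m^2 + 4*m*y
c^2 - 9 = (c - 3)*(c + 3)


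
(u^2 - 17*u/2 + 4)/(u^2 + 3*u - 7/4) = 2*(u - 8)/(2*u + 7)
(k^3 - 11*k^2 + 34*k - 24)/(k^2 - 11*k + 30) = (k^2 - 5*k + 4)/(k - 5)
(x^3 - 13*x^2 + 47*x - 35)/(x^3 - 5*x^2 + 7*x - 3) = (x^2 - 12*x + 35)/(x^2 - 4*x + 3)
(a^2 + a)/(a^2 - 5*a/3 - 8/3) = 3*a/(3*a - 8)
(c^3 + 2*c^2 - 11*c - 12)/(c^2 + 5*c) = (c^3 + 2*c^2 - 11*c - 12)/(c*(c + 5))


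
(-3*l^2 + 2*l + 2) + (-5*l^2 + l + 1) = -8*l^2 + 3*l + 3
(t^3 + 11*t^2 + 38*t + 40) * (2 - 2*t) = -2*t^4 - 20*t^3 - 54*t^2 - 4*t + 80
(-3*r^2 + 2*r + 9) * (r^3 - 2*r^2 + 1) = -3*r^5 + 8*r^4 + 5*r^3 - 21*r^2 + 2*r + 9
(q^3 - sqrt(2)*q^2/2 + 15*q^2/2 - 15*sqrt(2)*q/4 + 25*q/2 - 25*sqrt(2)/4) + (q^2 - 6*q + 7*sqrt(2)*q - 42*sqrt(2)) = q^3 - sqrt(2)*q^2/2 + 17*q^2/2 + 13*sqrt(2)*q/4 + 13*q/2 - 193*sqrt(2)/4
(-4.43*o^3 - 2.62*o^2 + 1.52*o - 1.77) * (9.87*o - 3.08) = -43.7241*o^4 - 12.215*o^3 + 23.072*o^2 - 22.1515*o + 5.4516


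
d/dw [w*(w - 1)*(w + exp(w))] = w^2*exp(w) + 3*w^2 + w*exp(w) - 2*w - exp(w)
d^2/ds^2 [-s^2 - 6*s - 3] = -2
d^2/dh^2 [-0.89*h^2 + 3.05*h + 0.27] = -1.78000000000000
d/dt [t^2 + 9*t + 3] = 2*t + 9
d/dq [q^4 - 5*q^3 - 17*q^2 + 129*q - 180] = 4*q^3 - 15*q^2 - 34*q + 129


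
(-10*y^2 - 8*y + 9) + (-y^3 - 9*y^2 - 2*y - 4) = -y^3 - 19*y^2 - 10*y + 5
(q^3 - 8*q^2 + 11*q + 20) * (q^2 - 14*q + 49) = q^5 - 22*q^4 + 172*q^3 - 526*q^2 + 259*q + 980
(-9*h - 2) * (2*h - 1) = -18*h^2 + 5*h + 2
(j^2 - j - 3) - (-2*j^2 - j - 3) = 3*j^2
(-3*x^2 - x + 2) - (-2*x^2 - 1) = -x^2 - x + 3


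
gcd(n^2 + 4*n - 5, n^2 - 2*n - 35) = n + 5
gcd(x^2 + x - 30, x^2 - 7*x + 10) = x - 5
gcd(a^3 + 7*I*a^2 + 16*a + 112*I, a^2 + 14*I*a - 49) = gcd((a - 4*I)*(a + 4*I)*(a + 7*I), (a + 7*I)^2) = a + 7*I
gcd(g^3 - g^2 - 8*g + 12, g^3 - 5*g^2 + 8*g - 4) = g^2 - 4*g + 4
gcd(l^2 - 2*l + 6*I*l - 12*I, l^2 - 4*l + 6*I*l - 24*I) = l + 6*I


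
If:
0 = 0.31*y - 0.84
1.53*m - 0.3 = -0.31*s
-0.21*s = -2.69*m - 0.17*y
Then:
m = -0.07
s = 1.31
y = 2.71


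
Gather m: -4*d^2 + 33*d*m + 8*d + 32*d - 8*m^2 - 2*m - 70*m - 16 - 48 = -4*d^2 + 40*d - 8*m^2 + m*(33*d - 72) - 64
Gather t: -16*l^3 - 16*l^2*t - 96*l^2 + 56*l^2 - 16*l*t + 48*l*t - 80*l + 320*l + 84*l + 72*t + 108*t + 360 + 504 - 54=-16*l^3 - 40*l^2 + 324*l + t*(-16*l^2 + 32*l + 180) + 810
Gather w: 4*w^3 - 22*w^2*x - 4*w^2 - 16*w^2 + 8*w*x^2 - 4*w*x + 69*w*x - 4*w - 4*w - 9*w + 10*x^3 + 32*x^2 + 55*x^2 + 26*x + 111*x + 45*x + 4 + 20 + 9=4*w^3 + w^2*(-22*x - 20) + w*(8*x^2 + 65*x - 17) + 10*x^3 + 87*x^2 + 182*x + 33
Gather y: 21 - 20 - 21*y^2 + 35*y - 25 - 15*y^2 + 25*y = -36*y^2 + 60*y - 24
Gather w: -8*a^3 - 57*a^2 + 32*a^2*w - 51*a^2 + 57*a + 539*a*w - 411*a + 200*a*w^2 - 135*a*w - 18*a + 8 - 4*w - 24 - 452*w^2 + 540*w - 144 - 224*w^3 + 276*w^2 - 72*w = -8*a^3 - 108*a^2 - 372*a - 224*w^3 + w^2*(200*a - 176) + w*(32*a^2 + 404*a + 464) - 160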